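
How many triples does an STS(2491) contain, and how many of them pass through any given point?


An STS(v) is a 2-(v, 3, 1) BIBD: block size k = 3, λ = 1.
Replication: r(k − 1) = λ(v − 1) ⇒ r·2 = 2491 − 1 = 2490 ⇒ r = 1245.
Block count: bk = vr ⇒ b·3 = 2491·1245 = 3101295 ⇒ b = 1033765.
(Check via b = v(v − 1)/6 = 2491·2490/6 = 6202590/6 = 1033765.)

r = 1245, b = 1033765.


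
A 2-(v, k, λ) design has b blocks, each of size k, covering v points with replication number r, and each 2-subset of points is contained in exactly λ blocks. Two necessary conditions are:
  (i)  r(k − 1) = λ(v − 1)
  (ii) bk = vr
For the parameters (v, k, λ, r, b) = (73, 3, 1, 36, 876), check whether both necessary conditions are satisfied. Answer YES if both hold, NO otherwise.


Condition (i): r(k − 1) = 36·2 = 72; λ(v − 1) = 1·72 = 72. Match? YES.
Condition (ii): bk = 876·3 = 2628; vr = 73·36 = 2628. Match? YES.
Both conditions hold? YES.

YES


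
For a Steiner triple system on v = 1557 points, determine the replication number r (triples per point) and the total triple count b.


An STS(v) is a 2-(v, 3, 1) BIBD: block size k = 3, λ = 1.
Replication: r(k − 1) = λ(v − 1) ⇒ r·2 = 1557 − 1 = 1556 ⇒ r = 778.
Block count: bk = vr ⇒ b·3 = 1557·778 = 1211346 ⇒ b = 403782.

r = 778, b = 403782.


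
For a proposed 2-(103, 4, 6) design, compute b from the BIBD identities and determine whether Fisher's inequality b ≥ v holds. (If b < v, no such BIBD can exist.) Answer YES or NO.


b = λv(v − 1)/(k(k − 1)) = 6·103·102/(4·3) = 63036/12 = 5253.
Compare with v = 103: b ≥ v, so Fisher's inequality holds.

YES


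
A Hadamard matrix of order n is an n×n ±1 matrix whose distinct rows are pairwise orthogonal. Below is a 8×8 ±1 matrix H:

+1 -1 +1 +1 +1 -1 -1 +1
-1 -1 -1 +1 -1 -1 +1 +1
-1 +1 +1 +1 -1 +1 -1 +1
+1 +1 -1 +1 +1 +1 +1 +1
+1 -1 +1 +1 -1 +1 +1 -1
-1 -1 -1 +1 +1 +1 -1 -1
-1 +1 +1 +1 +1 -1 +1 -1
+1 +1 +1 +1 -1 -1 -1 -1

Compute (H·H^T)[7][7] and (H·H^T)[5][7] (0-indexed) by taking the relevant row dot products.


Row 5 of H: [-1, -1, -1, 1, 1, 1, -1, -1].
Row 7 of H: [1, 1, 1, 1, -1, -1, -1, -1].
(H·H^T)[7][7] = Σ_j H[7][j]·H[7][j] = (1)² + (1)² + (1)² + (1)² + (-1)² + (-1)² + (-1)² + (-1)² = 1 + 1 + 1 + 1 + 1 + 1 + 1 + 1 = 8.
(H·H^T)[5][7] = Σ_j H[5][j]·H[7][j] = (-1)·(1) + (-1)·(1) + (-1)·(1) + (1)·(1) + (1)·(-1) + (1)·(-1) + (-1)·(-1) + (-1)·(-1) = -1 + -1 + -1 + 1 + -1 + -1 + 1 + 1 = -2.
Rows 5 and 7 are not orthogonal (dot product = -2 ≠ 0), so H is not a Hadamard matrix.

(7,7) entry = 8; (5,7) entry = -2.


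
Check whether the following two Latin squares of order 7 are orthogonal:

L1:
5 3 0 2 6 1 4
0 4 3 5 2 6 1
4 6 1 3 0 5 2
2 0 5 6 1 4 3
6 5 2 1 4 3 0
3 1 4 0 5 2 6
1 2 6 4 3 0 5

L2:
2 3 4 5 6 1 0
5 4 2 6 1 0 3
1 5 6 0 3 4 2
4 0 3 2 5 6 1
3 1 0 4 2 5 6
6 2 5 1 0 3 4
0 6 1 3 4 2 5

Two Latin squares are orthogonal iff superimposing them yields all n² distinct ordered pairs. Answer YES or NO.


Form the n² = 49 superimposed pairs (L1[i][j], L2[i][j]), row by row (rows and columns indexed from 0):
row 0: (5,2) (3,3) (0,4) (2,5) (6,6) (1,1) (4,0)
row 1: (0,5) (4,4) (3,2) (5,6) (2,1) (6,0) (1,3)
row 2: (4,1) (6,5) (1,6) (3,0) (0,3) (5,4) (2,2)
row 3: (2,4) (0,0) (5,3) (6,2) (1,5) (4,6) (3,1)
row 4: (6,3) (5,1) (2,0) (1,4) (4,2) (3,5) (0,6)
row 5: (3,6) (1,2) (4,5) (0,1) (5,0) (2,3) (6,4)
row 6: (1,0) (2,6) (6,1) (4,3) (3,4) (0,2) (5,5)
Orthogonality requires all 49 pairs distinct.
Check by first coordinate: for each symbol s of L1, list the L2 entries in the n cells where L1 = s; they must all differ.
  L1 = 0: L2 entries (in reading order) 4, 5, 3, 0, 6, 1, 2 — all 7 distinct ✓
  L1 = 1: L2 entries (in reading order) 1, 3, 6, 5, 4, 2, 0 — all 7 distinct ✓
  L1 = 2: L2 entries (in reading order) 5, 1, 2, 4, 0, 3, 6 — all 7 distinct ✓
  L1 = 3: L2 entries (in reading order) 3, 2, 0, 1, 5, 6, 4 — all 7 distinct ✓
  L1 = 4: L2 entries (in reading order) 0, 4, 1, 6, 2, 5, 3 — all 7 distinct ✓
  L1 = 5: L2 entries (in reading order) 2, 6, 4, 3, 1, 0, 5 — all 7 distinct ✓
  L1 = 6: L2 entries (in reading order) 6, 0, 5, 2, 3, 4, 1 — all 7 distinct ✓
Every symbol of L1 meets every symbol of L2 exactly once, so all 49 pairs are distinct (49 of 49).
Conclusion: YES.

YES


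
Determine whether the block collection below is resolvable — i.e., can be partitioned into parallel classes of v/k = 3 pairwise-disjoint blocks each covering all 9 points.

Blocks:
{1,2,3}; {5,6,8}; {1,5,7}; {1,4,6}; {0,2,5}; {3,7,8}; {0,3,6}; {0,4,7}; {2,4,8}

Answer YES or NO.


v = 9, block size k = 3, number of blocks = 9.
For resolvability, blocks must partition into parallel classes of size v/k = 3.
Total blocks must therefore be a multiple of 3: 9 = 3·3 + 0 ⇒ divisible ✓.
Greedy packing gives 3 candidate class(es). Each should be a full parallel class (size 3, covers all 9 points).
  Class 1 (3 blocks): {1,2,3}; {5,6,8}; {0,4,7}. Points covered: [0, 1, 2, 3, 4, 5, 6, 7, 8].
  Class 2 (3 blocks): {1,5,7}; {0,3,6}; {2,4,8}. Points covered: [0, 1, 2, 3, 4, 5, 6, 7, 8].
  Class 3 (3 blocks): {1,4,6}; {0,2,5}; {3,7,8}. Points covered: [0, 1, 2, 3, 4, 5, 6, 7, 8].
All classes full (size 3)? YES. All classes cover every point? YES.
Resolvable? YES.

YES


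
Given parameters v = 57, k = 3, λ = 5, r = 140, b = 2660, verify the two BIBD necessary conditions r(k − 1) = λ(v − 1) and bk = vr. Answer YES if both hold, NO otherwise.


Condition (i): r(k − 1) = 140·2 = 280; λ(v − 1) = 5·56 = 280. Match? YES.
Condition (ii): bk = 2660·3 = 7980; vr = 57·140 = 7980. Match? YES.
Both conditions hold? YES.

YES


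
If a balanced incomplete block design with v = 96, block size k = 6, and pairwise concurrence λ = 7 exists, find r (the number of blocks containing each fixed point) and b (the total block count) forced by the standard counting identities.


Any 2-(v, k, λ) BIBD satisfies two necessary conditions:
  (i)  Each point sits in r blocks, and counting incidences through any fixed point gives r(k − 1) = λ(v − 1), so r = λ(v − 1)/(k − 1).
  (ii) Total incidences bk = vr, so b = vr/k.
Step 1: r = λ(v − 1)/(k − 1) = 7·(96 − 1)/(6 − 1) = 7·95/5 = 665/5 = 133.
Step 2: b = vr/k = 96·133/6 = 12768/6 = 2128.
Check integrality: r = 133 ∈ Z ✓, b = 2128 ∈ Z ✓.
(These identities are necessary conditions: they determine r and b for any design with these parameters, but do not by themselves prove that one exists.)

r = 133, b = 2128.


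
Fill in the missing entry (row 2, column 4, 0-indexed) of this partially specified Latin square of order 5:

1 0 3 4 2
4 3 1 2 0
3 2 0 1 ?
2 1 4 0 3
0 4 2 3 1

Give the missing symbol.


Row 2 contains symbols [0, 1, 2, 3] — missing [4].
Column 4 contains symbols [0, 1, 2, 3] — missing [4].
The missing symbol must appear in both missing sets; intersection = [4].
Therefore the hidden value is 4.

Missing value = 4.


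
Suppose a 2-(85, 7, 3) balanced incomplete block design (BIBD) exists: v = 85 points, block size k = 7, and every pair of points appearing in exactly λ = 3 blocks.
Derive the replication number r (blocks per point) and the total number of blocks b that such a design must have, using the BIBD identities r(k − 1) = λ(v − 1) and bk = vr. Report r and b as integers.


Any 2-(v, k, λ) BIBD satisfies two necessary conditions:
  (i)  Each point sits in r blocks, and counting incidences through any fixed point gives r(k − 1) = λ(v − 1), so r = λ(v − 1)/(k − 1).
  (ii) Total incidences bk = vr, so b = vr/k.
Step 1: r = λ(v − 1)/(k − 1) = 3·(85 − 1)/(7 − 1) = 3·84/6 = 252/6 = 42.
Step 2: b = vr/k = 85·42/7 = 3570/7 = 510.
Check integrality: r = 42 ∈ Z ✓, b = 510 ∈ Z ✓.
(These identities are necessary conditions: they determine r and b for any design with these parameters, but do not by themselves prove that one exists.)

r = 42, b = 510.


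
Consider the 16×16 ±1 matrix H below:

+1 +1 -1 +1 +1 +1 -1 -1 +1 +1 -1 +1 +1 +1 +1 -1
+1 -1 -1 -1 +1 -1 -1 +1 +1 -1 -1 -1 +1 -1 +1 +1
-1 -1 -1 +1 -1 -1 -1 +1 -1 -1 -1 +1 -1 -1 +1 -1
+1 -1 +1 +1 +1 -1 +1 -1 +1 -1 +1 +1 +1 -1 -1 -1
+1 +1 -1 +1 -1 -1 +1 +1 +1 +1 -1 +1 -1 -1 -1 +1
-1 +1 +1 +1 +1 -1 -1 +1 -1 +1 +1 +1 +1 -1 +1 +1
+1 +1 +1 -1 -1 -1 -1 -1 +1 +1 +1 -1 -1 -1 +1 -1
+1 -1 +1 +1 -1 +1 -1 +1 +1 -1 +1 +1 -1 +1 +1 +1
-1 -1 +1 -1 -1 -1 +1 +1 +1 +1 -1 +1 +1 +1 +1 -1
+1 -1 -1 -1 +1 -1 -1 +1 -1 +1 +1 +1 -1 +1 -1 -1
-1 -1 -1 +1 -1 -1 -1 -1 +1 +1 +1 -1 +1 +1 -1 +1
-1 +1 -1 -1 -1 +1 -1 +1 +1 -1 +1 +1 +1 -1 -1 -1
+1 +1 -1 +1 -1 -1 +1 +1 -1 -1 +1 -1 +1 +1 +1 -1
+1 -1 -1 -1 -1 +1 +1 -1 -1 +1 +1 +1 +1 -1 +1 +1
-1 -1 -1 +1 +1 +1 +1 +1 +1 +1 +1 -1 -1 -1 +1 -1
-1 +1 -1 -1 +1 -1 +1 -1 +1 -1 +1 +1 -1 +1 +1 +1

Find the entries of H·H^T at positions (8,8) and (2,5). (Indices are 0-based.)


Row 2 of H: [-1, -1, -1, 1, -1, -1, -1, 1, -1, -1, -1, 1, -1, -1, 1, -1].
Row 5 of H: [-1, 1, 1, 1, 1, -1, -1, 1, -1, 1, 1, 1, 1, -1, 1, 1].
Row 8 of H: [-1, -1, 1, -1, -1, -1, 1, 1, 1, 1, -1, 1, 1, 1, 1, -1].
(H·H^T)[8][8] = Σ_j H[8][j]·H[8][j] = (-1)² + (-1)² + (1)² + (-1)² + (-1)² + (-1)² + (1)² + (1)² + (1)² + (1)² + (-1)² + (1)² + (1)² + (1)² + (1)² + (-1)² = 1 + 1 + 1 + 1 + 1 + 1 + 1 + 1 + 1 + 1 + 1 + 1 + 1 + 1 + 1 + 1 = 16.
(H·H^T)[2][5] = Σ_j H[2][j]·H[5][j] = (-1)·(-1) + (-1)·(1) + (-1)·(1) + (1)·(1) + (-1)·(1) + (-1)·(-1) + (-1)·(-1) + (1)·(1) + (-1)·(-1) + (-1)·(1) + (-1)·(1) + (1)·(1) + (-1)·(1) + (-1)·(-1) + (1)·(1) + (-1)·(1) = 1 + -1 + -1 + 1 + -1 + 1 + 1 + 1 + 1 + -1 + -1 + 1 + -1 + 1 + 1 + -1 = 2.
Rows 2 and 5 are not orthogonal (dot product = 2 ≠ 0), so H is not a Hadamard matrix.

(8,8) entry = 16; (2,5) entry = 2.


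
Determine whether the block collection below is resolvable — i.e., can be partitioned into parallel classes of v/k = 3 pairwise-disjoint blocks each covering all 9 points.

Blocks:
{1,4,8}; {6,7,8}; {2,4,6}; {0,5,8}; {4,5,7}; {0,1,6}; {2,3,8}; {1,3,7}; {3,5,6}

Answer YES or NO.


v = 9, block size k = 3, number of blocks = 9.
For resolvability, blocks must partition into parallel classes of size v/k = 3.
Total blocks must therefore be a multiple of 3: 9 = 3·3 + 0 ⇒ divisible ✓.
Consider block {1,4,8}. The only other block(s) in the collection disjoint from it are {3,5,6} — just 1 block(s). Any parallel class containing {1,4,8} would need 2 other blocks each disjoint from it, so no parallel class of size 3 can contain {1,4,8}.
Since every block must belong to some parallel class in a resolution, the collection cannot be partitioned into parallel classes.
Resolvable? NO.

NO


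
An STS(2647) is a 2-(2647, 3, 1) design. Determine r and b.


An STS(v) is a 2-(v, 3, 1) BIBD: block size k = 3, λ = 1.
Replication: r(k − 1) = λ(v − 1) ⇒ r·2 = 2647 − 1 = 2646 ⇒ r = 1323.
Block count: b = v(v − 1)/6 = 2647·2646/6 = 7003962/6 = 1167327.

r = 1323, b = 1167327.


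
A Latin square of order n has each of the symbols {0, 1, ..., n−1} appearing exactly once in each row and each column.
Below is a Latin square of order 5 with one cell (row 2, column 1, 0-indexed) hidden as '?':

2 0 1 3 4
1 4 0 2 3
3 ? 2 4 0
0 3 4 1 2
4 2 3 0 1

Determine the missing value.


Row 2 contains symbols [0, 2, 3, 4] — missing [1].
Column 1 contains symbols [0, 2, 3, 4] — missing [1].
The missing symbol must appear in both missing sets; intersection = [1].
Therefore the hidden value is 1.

Missing value = 1.


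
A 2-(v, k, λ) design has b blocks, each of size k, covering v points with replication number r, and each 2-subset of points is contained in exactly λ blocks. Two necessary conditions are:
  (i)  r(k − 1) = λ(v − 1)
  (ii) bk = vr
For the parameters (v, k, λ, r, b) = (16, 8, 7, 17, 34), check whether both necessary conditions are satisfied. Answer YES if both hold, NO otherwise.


Condition (i): r(k − 1) = 17·7 = 119; λ(v − 1) = 7·15 = 105. Match? NO.
Condition (ii): bk = 34·8 = 272; vr = 16·17 = 272. Match? YES.
Both conditions hold? NO.

NO


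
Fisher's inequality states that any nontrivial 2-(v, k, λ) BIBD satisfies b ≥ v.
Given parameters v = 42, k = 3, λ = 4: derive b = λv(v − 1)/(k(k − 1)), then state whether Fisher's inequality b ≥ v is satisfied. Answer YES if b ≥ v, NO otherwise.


b = λv(v − 1)/(k(k − 1)) = 4·42·41/(3·2) = 6888/6 = 1148.
Compare with v = 42: b ≥ v, so Fisher's inequality holds.

YES


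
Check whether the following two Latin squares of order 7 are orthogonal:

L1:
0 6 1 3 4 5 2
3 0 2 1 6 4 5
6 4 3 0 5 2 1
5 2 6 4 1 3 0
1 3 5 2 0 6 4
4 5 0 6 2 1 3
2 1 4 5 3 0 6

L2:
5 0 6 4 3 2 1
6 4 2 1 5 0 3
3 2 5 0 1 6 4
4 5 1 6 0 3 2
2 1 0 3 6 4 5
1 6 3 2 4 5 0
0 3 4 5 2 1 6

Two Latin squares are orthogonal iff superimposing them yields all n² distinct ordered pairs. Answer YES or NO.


Form the n² = 49 superimposed pairs (L1[i][j], L2[i][j]), row by row (rows and columns indexed from 0):
row 0: (0,5) (6,0) (1,6) (3,4) (4,3) (5,2) (2,1)
row 1: (3,6) (0,4) (2,2) (1,1) (6,5) (4,0) (5,3)
row 2: (6,3) (4,2) (3,5) (0,0) (5,1) (2,6) (1,4)
row 3: (5,4) (2,5) (6,1) (4,6) (1,0) (3,3) (0,2)
row 4: (1,2) (3,1) (5,0) (2,3) (0,6) (6,4) (4,5)
row 5: (4,1) (5,6) (0,3) (6,2) (2,4) (1,5) (3,0)
row 6: (2,0) (1,3) (4,4) (5,5) (3,2) (0,1) (6,6)
Orthogonality requires all 49 pairs distinct.
Check by first coordinate: for each symbol s of L1, list the L2 entries in the n cells where L1 = s; they must all differ.
  L1 = 0: L2 entries (in reading order) 5, 4, 0, 2, 6, 3, 1 — all 7 distinct ✓
  L1 = 1: L2 entries (in reading order) 6, 1, 4, 0, 2, 5, 3 — all 7 distinct ✓
  L1 = 2: L2 entries (in reading order) 1, 2, 6, 5, 3, 4, 0 — all 7 distinct ✓
  L1 = 3: L2 entries (in reading order) 4, 6, 5, 3, 1, 0, 2 — all 7 distinct ✓
  L1 = 4: L2 entries (in reading order) 3, 0, 2, 6, 5, 1, 4 — all 7 distinct ✓
  L1 = 5: L2 entries (in reading order) 2, 3, 1, 4, 0, 6, 5 — all 7 distinct ✓
  L1 = 6: L2 entries (in reading order) 0, 5, 3, 1, 4, 2, 6 — all 7 distinct ✓
Every symbol of L1 meets every symbol of L2 exactly once, so all 49 pairs are distinct (49 of 49).
Conclusion: YES.

YES


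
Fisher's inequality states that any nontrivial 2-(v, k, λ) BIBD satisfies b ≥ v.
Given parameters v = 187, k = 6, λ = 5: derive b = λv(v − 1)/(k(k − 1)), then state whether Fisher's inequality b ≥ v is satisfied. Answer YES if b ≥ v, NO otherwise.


b = λv(v − 1)/(k(k − 1)) = 5·187·186/(6·5) = 173910/30 = 5797.
Compare with v = 187: b ≥ v, so Fisher's inequality holds.

YES


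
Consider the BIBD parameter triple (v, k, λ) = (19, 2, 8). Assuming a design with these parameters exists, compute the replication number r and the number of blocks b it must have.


Any 2-(v, k, λ) BIBD satisfies two necessary conditions:
  (i)  Each point sits in r blocks, and counting incidences through any fixed point gives r(k − 1) = λ(v − 1), so r = λ(v − 1)/(k − 1).
  (ii) Total incidences bk = vr, so b = vr/k.
Step 1: r = λ(v − 1)/(k − 1) = 8·(19 − 1)/(2 − 1) = 8·18/1 = 144/1 = 144.
Step 2: b = vr/k = 19·144/2 = 2736/2 = 1368.
Check integrality: r = 144 ∈ Z ✓, b = 1368 ∈ Z ✓.
(These identities are necessary conditions: they determine r and b for any design with these parameters, but do not by themselves prove that one exists.)

r = 144, b = 1368.


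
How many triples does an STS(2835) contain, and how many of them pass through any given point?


An STS(v) is a 2-(v, 3, 1) BIBD: block size k = 3, λ = 1.
Replication: r(k − 1) = λ(v − 1) ⇒ r·2 = 2835 − 1 = 2834 ⇒ r = 1417.
Block count: bk = vr ⇒ b·3 = 2835·1417 = 4017195 ⇒ b = 1339065.
(Check via b = v(v − 1)/6 = 2835·2834/6 = 8034390/6 = 1339065.)

r = 1417, b = 1339065.


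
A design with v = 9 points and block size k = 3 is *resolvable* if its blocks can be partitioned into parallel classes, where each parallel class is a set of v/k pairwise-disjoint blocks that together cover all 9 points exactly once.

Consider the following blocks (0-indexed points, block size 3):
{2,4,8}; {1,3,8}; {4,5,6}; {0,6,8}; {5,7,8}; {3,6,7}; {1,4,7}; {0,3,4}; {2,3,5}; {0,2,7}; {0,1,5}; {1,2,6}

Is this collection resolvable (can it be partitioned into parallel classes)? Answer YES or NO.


v = 9, block size k = 3, number of blocks = 12.
For resolvability, blocks must partition into parallel classes of size v/k = 3.
Total blocks must therefore be a multiple of 3: 12 = 3·4 + 0 ⇒ divisible ✓.
Greedy packing gives 4 candidate class(es). Each should be a full parallel class (size 3, covers all 9 points).
  Class 1 (3 blocks): {2,4,8}; {3,6,7}; {0,1,5}. Points covered: [0, 1, 2, 3, 4, 5, 6, 7, 8].
  Class 2 (3 blocks): {1,3,8}; {4,5,6}; {0,2,7}. Points covered: [0, 1, 2, 3, 4, 5, 6, 7, 8].
  Class 3 (3 blocks): {0,6,8}; {1,4,7}; {2,3,5}. Points covered: [0, 1, 2, 3, 4, 5, 6, 7, 8].
  Class 4 (3 blocks): {5,7,8}; {0,3,4}; {1,2,6}. Points covered: [0, 1, 2, 3, 4, 5, 6, 7, 8].
All classes full (size 3)? YES. All classes cover every point? YES.
Resolvable? YES.

YES


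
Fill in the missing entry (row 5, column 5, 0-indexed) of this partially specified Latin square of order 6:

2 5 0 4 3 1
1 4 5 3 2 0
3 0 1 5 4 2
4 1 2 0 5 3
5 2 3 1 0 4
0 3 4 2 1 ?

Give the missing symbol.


Row 5 contains symbols [0, 1, 2, 3, 4] — missing [5].
Column 5 contains symbols [0, 1, 2, 3, 4] — missing [5].
The missing symbol must appear in both missing sets; intersection = [5].
Therefore the hidden value is 5.

Missing value = 5.


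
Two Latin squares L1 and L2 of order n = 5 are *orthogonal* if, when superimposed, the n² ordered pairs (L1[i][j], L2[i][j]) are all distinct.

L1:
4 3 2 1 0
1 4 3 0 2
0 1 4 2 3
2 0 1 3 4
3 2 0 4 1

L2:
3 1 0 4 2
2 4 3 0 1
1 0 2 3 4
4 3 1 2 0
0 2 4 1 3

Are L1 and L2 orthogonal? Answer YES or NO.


Form the n² = 25 superimposed pairs (L1[i][j], L2[i][j]), row by row (rows and columns indexed from 0):
row 0: (4,3) (3,1) (2,0) (1,4) (0,2)
row 1: (1,2) (4,4) (3,3) (0,0) (2,1)
row 2: (0,1) (1,0) (4,2) (2,3) (3,4)
row 3: (2,4) (0,3) (1,1) (3,2) (4,0)
row 4: (3,0) (2,2) (0,4) (4,1) (1,3)
Orthogonality requires all 25 pairs distinct.
Check by first coordinate: for each symbol s of L1, list the L2 entries in the n cells where L1 = s; they must all differ.
  L1 = 0: L2 entries (in reading order) 2, 0, 1, 3, 4 — all 5 distinct ✓
  L1 = 1: L2 entries (in reading order) 4, 2, 0, 1, 3 — all 5 distinct ✓
  L1 = 2: L2 entries (in reading order) 0, 1, 3, 4, 2 — all 5 distinct ✓
  L1 = 3: L2 entries (in reading order) 1, 3, 4, 2, 0 — all 5 distinct ✓
  L1 = 4: L2 entries (in reading order) 3, 4, 2, 0, 1 — all 5 distinct ✓
Every symbol of L1 meets every symbol of L2 exactly once, so all 25 pairs are distinct (25 of 25).
Conclusion: YES.

YES


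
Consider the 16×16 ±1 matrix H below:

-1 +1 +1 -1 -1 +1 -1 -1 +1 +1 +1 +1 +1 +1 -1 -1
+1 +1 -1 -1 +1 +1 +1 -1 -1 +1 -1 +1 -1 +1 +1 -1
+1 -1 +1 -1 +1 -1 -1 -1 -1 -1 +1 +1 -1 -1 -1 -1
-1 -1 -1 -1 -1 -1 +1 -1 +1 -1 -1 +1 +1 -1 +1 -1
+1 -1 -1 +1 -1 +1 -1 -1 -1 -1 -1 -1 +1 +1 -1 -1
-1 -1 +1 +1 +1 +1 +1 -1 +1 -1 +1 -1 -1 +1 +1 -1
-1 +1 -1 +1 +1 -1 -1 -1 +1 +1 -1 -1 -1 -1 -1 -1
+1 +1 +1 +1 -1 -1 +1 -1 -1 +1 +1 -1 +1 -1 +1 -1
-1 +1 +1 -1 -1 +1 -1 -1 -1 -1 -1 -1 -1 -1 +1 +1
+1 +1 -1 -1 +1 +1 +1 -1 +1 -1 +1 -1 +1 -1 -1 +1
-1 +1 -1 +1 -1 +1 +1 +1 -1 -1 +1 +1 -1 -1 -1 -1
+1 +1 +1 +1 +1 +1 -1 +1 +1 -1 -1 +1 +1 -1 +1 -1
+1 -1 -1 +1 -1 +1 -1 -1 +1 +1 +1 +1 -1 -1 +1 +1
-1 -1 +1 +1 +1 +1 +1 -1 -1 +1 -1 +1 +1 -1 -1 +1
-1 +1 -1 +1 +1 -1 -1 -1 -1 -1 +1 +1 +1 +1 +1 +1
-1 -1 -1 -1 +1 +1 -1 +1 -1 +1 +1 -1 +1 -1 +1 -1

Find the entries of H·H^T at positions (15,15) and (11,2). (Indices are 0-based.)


Row 2 of H: [1, -1, 1, -1, 1, -1, -1, -1, -1, -1, 1, 1, -1, -1, -1, -1].
Row 11 of H: [1, 1, 1, 1, 1, 1, -1, 1, 1, -1, -1, 1, 1, -1, 1, -1].
Row 15 of H: [-1, -1, -1, -1, 1, 1, -1, 1, -1, 1, 1, -1, 1, -1, 1, -1].
(H·H^T)[15][15] = Σ_j H[15][j]·H[15][j] = (-1)² + (-1)² + (-1)² + (-1)² + (1)² + (1)² + (-1)² + (1)² + (-1)² + (1)² + (1)² + (-1)² + (1)² + (-1)² + (1)² + (-1)² = 1 + 1 + 1 + 1 + 1 + 1 + 1 + 1 + 1 + 1 + 1 + 1 + 1 + 1 + 1 + 1 = 16.
(H·H^T)[11][2] = Σ_j H[11][j]·H[2][j] = (1)·(1) + (1)·(-1) + (1)·(1) + (1)·(-1) + (1)·(1) + (1)·(-1) + (-1)·(-1) + (1)·(-1) + (1)·(-1) + (-1)·(-1) + (-1)·(1) + (1)·(1) + (1)·(-1) + (-1)·(-1) + (1)·(-1) + (-1)·(-1) = 1 + -1 + 1 + -1 + 1 + -1 + 1 + -1 + -1 + 1 + -1 + 1 + -1 + 1 + -1 + 1 = 0.
So rows 11 and 2 are orthogonal; the diagonal entry equals n = 16.

(15,15) entry = 16; (11,2) entry = 0.


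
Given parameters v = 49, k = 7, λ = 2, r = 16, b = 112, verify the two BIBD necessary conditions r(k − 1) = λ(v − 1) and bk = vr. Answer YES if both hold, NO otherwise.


Condition (i): r(k − 1) = 16·6 = 96; λ(v − 1) = 2·48 = 96. Match? YES.
Condition (ii): bk = 112·7 = 784; vr = 49·16 = 784. Match? YES.
Both conditions hold? YES.

YES


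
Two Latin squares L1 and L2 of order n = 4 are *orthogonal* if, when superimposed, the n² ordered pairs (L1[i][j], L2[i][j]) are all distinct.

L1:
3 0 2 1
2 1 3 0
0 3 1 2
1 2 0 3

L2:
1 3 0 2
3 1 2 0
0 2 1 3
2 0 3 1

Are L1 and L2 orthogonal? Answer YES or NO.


Form the n² = 16 superimposed pairs (L1[i][j], L2[i][j]), row by row (rows and columns indexed from 0):
row 0: (3,1) (0,3) (2,0) (1,2)
row 1: (2,3) (1,1) (3,2) (0,0)
row 2: (0,0) (3,2) (1,1) (2,3)
row 3: (1,2) (2,0) (0,3) (3,1)
Orthogonality requires all 16 pairs distinct.
But the pair (0,0) repeats: cell (1,3) has L1 = 0, L2 = 0, and cell (2,0) has L1 = 0, L2 = 0.
A repeated pair means some other pair never occurs (only 8 distinct pairs out of 16), so the squares are not orthogonal.
Conclusion: NO.

NO


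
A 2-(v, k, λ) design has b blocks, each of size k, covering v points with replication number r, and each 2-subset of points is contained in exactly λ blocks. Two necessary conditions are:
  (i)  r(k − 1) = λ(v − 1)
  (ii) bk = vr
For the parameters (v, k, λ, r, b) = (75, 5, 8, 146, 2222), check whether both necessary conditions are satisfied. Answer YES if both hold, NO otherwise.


Condition (i): r(k − 1) = 146·4 = 584; λ(v − 1) = 8·74 = 592. Match? NO.
Condition (ii): bk = 2222·5 = 11110; vr = 75·146 = 10950. Match? NO.
Both conditions hold? NO.

NO


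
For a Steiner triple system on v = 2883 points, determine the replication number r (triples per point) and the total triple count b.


An STS(v) is a 2-(v, 3, 1) BIBD: block size k = 3, λ = 1.
Replication: r(k − 1) = λ(v − 1) ⇒ r·2 = 2883 − 1 = 2882 ⇒ r = 1441.
Block count: b = v(v − 1)/6 = 2883·2882/6 = 8308806/6 = 1384801.

r = 1441, b = 1384801.


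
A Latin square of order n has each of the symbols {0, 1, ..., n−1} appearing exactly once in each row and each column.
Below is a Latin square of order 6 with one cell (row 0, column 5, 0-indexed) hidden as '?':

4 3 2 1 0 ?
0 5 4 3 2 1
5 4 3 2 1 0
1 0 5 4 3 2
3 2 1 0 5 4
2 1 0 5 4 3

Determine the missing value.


Row 0 contains symbols [0, 1, 2, 3, 4] — missing [5].
Column 5 contains symbols [0, 1, 2, 3, 4] — missing [5].
The missing symbol must appear in both missing sets; intersection = [5].
Therefore the hidden value is 5.

Missing value = 5.


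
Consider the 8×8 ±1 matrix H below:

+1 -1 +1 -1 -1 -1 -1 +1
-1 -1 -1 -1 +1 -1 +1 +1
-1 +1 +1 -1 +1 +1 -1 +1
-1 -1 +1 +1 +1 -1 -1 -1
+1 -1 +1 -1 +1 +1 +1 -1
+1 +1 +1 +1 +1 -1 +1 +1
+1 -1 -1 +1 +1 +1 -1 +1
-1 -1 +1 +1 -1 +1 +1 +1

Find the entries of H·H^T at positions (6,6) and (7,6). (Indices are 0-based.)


Row 6 of H: [1, -1, -1, 1, 1, 1, -1, 1].
Row 7 of H: [-1, -1, 1, 1, -1, 1, 1, 1].
(H·H^T)[6][6] = Σ_j H[6][j]·H[6][j] = (1)² + (-1)² + (-1)² + (1)² + (1)² + (1)² + (-1)² + (1)² = 1 + 1 + 1 + 1 + 1 + 1 + 1 + 1 = 8.
(H·H^T)[7][6] = Σ_j H[7][j]·H[6][j] = (-1)·(1) + (-1)·(-1) + (1)·(-1) + (1)·(1) + (-1)·(1) + (1)·(1) + (1)·(-1) + (1)·(1) = -1 + 1 + -1 + 1 + -1 + 1 + -1 + 1 = 0.
So rows 7 and 6 are orthogonal; the diagonal entry equals n = 8.

(6,6) entry = 8; (7,6) entry = 0.


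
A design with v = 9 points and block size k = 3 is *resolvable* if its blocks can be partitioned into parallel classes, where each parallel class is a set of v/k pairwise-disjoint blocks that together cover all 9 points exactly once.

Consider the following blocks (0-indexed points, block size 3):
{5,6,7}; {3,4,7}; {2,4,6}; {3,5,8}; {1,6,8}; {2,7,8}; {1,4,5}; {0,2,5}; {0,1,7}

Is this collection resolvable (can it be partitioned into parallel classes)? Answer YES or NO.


v = 9, block size k = 3, number of blocks = 9.
For resolvability, blocks must partition into parallel classes of size v/k = 3.
Total blocks must therefore be a multiple of 3: 9 = 3·3 + 0 ⇒ divisible ✓.
Consider block {5,6,7}. It intersects every other block in the collection, so no parallel class of size 3 can contain it.
Since every block must belong to some parallel class in a resolution, the collection cannot be partitioned into parallel classes.
Resolvable? NO.

NO


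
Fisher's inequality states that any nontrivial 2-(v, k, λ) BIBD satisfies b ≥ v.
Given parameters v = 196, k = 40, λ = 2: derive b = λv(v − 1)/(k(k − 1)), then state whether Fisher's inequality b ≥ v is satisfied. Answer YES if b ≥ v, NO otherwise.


r = λ(v − 1)/(k − 1) = 2·195/39 = 10.
b = vr/k = 196·10/40 = 49.
Fisher's inequality: b ≥ v ⇔ 49 ≥ 196? NO.

NO


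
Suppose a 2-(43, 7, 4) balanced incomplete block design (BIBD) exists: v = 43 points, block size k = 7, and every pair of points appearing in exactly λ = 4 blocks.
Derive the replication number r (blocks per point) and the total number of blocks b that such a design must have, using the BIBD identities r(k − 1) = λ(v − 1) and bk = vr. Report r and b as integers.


Any 2-(v, k, λ) BIBD satisfies two necessary conditions:
  (i)  Each point sits in r blocks, and counting incidences through any fixed point gives r(k − 1) = λ(v − 1), so r = λ(v − 1)/(k − 1).
  (ii) Total incidences bk = vr, so b = vr/k.
Step 1: r = λ(v − 1)/(k − 1) = 4·(43 − 1)/(7 − 1) = 4·42/6 = 168/6 = 28.
Step 2: b = vr/k = 43·28/7 = 1204/7 = 172.
Check integrality: r = 28 ∈ Z ✓, b = 172 ∈ Z ✓.
(These identities are necessary conditions: they determine r and b for any design with these parameters, but do not by themselves prove that one exists.)

r = 28, b = 172.


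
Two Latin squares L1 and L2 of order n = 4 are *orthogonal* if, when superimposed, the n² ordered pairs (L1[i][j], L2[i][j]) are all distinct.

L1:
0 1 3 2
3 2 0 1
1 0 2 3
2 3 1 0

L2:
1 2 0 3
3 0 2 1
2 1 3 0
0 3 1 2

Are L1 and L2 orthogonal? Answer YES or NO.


Form the n² = 16 superimposed pairs (L1[i][j], L2[i][j]), row by row (rows and columns indexed from 0):
row 0: (0,1) (1,2) (3,0) (2,3)
row 1: (3,3) (2,0) (0,2) (1,1)
row 2: (1,2) (0,1) (2,3) (3,0)
row 3: (2,0) (3,3) (1,1) (0,2)
Orthogonality requires all 16 pairs distinct.
But the pair (1,2) repeats: cell (0,1) has L1 = 1, L2 = 2, and cell (2,0) has L1 = 1, L2 = 2.
A repeated pair means some other pair never occurs (only 8 distinct pairs out of 16), so the squares are not orthogonal.
Conclusion: NO.

NO


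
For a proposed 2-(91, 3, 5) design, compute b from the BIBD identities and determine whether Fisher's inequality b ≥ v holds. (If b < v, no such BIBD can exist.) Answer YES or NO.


b = λv(v − 1)/(k(k − 1)) = 5·91·90/(3·2) = 40950/6 = 6825.
Compare with v = 91: b ≥ v, so Fisher's inequality holds.

YES


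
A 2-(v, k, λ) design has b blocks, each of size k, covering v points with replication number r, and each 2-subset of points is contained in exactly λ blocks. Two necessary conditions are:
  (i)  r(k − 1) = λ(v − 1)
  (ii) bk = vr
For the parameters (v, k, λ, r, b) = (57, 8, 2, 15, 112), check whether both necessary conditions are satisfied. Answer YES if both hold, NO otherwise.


Condition (i): r(k − 1) = 15·7 = 105; λ(v − 1) = 2·56 = 112. Match? NO.
Condition (ii): bk = 112·8 = 896; vr = 57·15 = 855. Match? NO.
Both conditions hold? NO.

NO


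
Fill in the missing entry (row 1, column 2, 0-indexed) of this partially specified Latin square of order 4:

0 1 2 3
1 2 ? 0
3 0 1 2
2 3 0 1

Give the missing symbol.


Row 1 contains symbols [0, 1, 2] — missing [3].
Column 2 contains symbols [0, 1, 2] — missing [3].
The missing symbol must appear in both missing sets; intersection = [3].
Therefore the hidden value is 3.

Missing value = 3.


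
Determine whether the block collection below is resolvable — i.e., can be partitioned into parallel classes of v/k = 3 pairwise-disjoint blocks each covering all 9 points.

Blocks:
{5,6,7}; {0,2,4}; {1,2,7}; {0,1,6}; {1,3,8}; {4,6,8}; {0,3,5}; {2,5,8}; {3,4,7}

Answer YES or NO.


v = 9, block size k = 3, number of blocks = 9.
For resolvability, blocks must partition into parallel classes of size v/k = 3.
Total blocks must therefore be a multiple of 3: 9 = 3·3 + 0 ⇒ divisible ✓.
Greedy packing gives 3 candidate class(es). Each should be a full parallel class (size 3, covers all 9 points).
  Class 1 (3 blocks): {5,6,7}; {0,2,4}; {1,3,8}. Points covered: [0, 1, 2, 3, 4, 5, 6, 7, 8].
  Class 2 (3 blocks): {1,2,7}; {4,6,8}; {0,3,5}. Points covered: [0, 1, 2, 3, 4, 5, 6, 7, 8].
  Class 3 (3 blocks): {0,1,6}; {2,5,8}; {3,4,7}. Points covered: [0, 1, 2, 3, 4, 5, 6, 7, 8].
All classes full (size 3)? YES. All classes cover every point? YES.
Resolvable? YES.

YES


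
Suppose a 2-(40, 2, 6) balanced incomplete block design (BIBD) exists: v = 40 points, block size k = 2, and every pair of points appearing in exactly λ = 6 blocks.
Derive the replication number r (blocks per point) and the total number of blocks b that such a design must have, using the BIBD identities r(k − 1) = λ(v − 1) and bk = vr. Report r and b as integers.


Any 2-(v, k, λ) BIBD satisfies two necessary conditions:
  (i)  Each point sits in r blocks, and counting incidences through any fixed point gives r(k − 1) = λ(v − 1), so r = λ(v − 1)/(k − 1).
  (ii) Total incidences bk = vr, so b = vr/k.
Step 1: r = λ(v − 1)/(k − 1) = 6·(40 − 1)/(2 − 1) = 6·39/1 = 234/1 = 234.
Step 2: b = vr/k = 40·234/2 = 9360/2 = 4680.
Check integrality: r = 234 ∈ Z ✓, b = 4680 ∈ Z ✓.
(These identities are necessary conditions: they determine r and b for any design with these parameters, but do not by themselves prove that one exists.)

r = 234, b = 4680.


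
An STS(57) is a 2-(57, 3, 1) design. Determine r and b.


An STS(v) is a 2-(v, 3, 1) BIBD: block size k = 3, λ = 1.
Replication: r(k − 1) = λ(v − 1) ⇒ r·2 = 57 − 1 = 56 ⇒ r = 28.
Block count: b = v(v − 1)/6 = 57·56/6 = 3192/6 = 532.

r = 28, b = 532.


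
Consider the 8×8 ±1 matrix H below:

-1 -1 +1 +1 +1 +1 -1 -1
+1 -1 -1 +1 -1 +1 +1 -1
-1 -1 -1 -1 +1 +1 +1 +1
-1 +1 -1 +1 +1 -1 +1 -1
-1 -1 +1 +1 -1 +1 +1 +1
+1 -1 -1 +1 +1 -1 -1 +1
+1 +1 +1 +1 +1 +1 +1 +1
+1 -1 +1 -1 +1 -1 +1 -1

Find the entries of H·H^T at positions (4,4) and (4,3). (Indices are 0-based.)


Row 3 of H: [-1, 1, -1, 1, 1, -1, 1, -1].
Row 4 of H: [-1, -1, 1, 1, -1, 1, 1, 1].
(H·H^T)[4][4] = Σ_j H[4][j]·H[4][j] = (-1)² + (-1)² + (1)² + (1)² + (-1)² + (1)² + (1)² + (1)² = 1 + 1 + 1 + 1 + 1 + 1 + 1 + 1 = 8.
(H·H^T)[4][3] = Σ_j H[4][j]·H[3][j] = (-1)·(-1) + (-1)·(1) + (1)·(-1) + (1)·(1) + (-1)·(1) + (1)·(-1) + (1)·(1) + (1)·(-1) = 1 + -1 + -1 + 1 + -1 + -1 + 1 + -1 = -2.
Rows 4 and 3 are not orthogonal (dot product = -2 ≠ 0), so H is not a Hadamard matrix.

(4,4) entry = 8; (4,3) entry = -2.


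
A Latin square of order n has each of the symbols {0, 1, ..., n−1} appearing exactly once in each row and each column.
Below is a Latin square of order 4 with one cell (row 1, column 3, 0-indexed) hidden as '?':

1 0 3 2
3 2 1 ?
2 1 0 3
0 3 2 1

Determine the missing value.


Row 1 contains symbols [1, 2, 3] — missing [0].
Column 3 contains symbols [1, 2, 3] — missing [0].
The missing symbol must appear in both missing sets; intersection = [0].
Therefore the hidden value is 0.

Missing value = 0.


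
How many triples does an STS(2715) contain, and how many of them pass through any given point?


An STS(v) is a 2-(v, 3, 1) BIBD: block size k = 3, λ = 1.
Replication: r(k − 1) = λ(v − 1) ⇒ r·2 = 2715 − 1 = 2714 ⇒ r = 1357.
Block count: b = v(v − 1)/6 = 2715·2714/6 = 7368510/6 = 1228085.
(Check via bk = vr: 1228085·3 = 3684255 = 2715·1357 = 3684255 ✓.)

r = 1357, b = 1228085.


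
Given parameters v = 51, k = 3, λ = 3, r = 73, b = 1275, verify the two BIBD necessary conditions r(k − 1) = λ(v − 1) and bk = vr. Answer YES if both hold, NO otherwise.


Condition (i): r(k − 1) = 73·2 = 146; λ(v − 1) = 3·50 = 150. Match? NO.
Condition (ii): bk = 1275·3 = 3825; vr = 51·73 = 3723. Match? NO.
Both conditions hold? NO.

NO


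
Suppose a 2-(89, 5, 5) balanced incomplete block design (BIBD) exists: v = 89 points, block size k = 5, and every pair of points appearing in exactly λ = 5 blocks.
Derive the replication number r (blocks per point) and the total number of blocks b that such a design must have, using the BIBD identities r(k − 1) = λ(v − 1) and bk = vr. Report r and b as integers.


Any 2-(v, k, λ) BIBD satisfies two necessary conditions:
  (i)  Each point sits in r blocks, and counting incidences through any fixed point gives r(k − 1) = λ(v − 1), so r = λ(v − 1)/(k − 1).
  (ii) Total incidences bk = vr, so b = vr/k.
Step 1: r = λ(v − 1)/(k − 1) = 5·(89 − 1)/(5 − 1) = 5·88/4 = 440/4 = 110.
Step 2: b = vr/k = 89·110/5 = 9790/5 = 1958.
Check integrality: r = 110 ∈ Z ✓, b = 1958 ∈ Z ✓.
(These identities are necessary conditions: they determine r and b for any design with these parameters, but do not by themselves prove that one exists.)

r = 110, b = 1958.


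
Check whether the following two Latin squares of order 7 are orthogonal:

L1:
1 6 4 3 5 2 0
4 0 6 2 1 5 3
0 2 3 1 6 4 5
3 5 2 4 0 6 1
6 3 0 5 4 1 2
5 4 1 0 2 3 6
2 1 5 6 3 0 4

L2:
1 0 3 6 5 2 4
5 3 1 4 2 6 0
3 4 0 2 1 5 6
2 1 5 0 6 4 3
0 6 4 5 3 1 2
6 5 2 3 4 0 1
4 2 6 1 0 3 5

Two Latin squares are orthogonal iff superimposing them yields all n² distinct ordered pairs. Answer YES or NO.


Form the n² = 49 superimposed pairs (L1[i][j], L2[i][j]), row by row (rows and columns indexed from 0):
row 0: (1,1) (6,0) (4,3) (3,6) (5,5) (2,2) (0,4)
row 1: (4,5) (0,3) (6,1) (2,4) (1,2) (5,6) (3,0)
row 2: (0,3) (2,4) (3,0) (1,2) (6,1) (4,5) (5,6)
row 3: (3,2) (5,1) (2,5) (4,0) (0,6) (6,4) (1,3)
row 4: (6,0) (3,6) (0,4) (5,5) (4,3) (1,1) (2,2)
row 5: (5,6) (4,5) (1,2) (0,3) (2,4) (3,0) (6,1)
row 6: (2,4) (1,2) (5,6) (6,1) (3,0) (0,3) (4,5)
Orthogonality requires all 49 pairs distinct.
But the pair (0,3) repeats: cell (1,1) has L1 = 0, L2 = 3, and cell (2,0) has L1 = 0, L2 = 3.
A repeated pair means some other pair never occurs (only 21 distinct pairs out of 49), so the squares are not orthogonal.
Conclusion: NO.

NO


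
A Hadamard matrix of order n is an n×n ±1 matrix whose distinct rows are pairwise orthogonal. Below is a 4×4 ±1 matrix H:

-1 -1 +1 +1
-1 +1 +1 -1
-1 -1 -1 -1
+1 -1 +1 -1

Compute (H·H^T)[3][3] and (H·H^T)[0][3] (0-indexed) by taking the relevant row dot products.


Row 0 of H: [-1, -1, 1, 1].
Row 3 of H: [1, -1, 1, -1].
(H·H^T)[3][3] = Σ_j H[3][j]·H[3][j] = (1)² + (-1)² + (1)² + (-1)² = 1 + 1 + 1 + 1 = 4.
(H·H^T)[0][3] = Σ_j H[0][j]·H[3][j] = (-1)·(1) + (-1)·(-1) + (1)·(1) + (1)·(-1) = -1 + 1 + 1 + -1 = 0.
So rows 0 and 3 are orthogonal; the diagonal entry equals n = 4.

(3,3) entry = 4; (0,3) entry = 0.


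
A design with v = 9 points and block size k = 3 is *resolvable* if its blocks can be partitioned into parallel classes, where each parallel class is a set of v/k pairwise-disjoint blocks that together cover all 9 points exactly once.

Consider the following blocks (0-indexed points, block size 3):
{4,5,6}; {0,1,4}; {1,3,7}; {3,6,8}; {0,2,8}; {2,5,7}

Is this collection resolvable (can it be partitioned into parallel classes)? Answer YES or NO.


v = 9, block size k = 3, number of blocks = 6.
For resolvability, blocks must partition into parallel classes of size v/k = 3.
Total blocks must therefore be a multiple of 3: 6 = 3·2 + 0 ⇒ divisible ✓.
Greedy packing gives 2 candidate class(es). Each should be a full parallel class (size 3, covers all 9 points).
  Class 1 (3 blocks): {4,5,6}; {1,3,7}; {0,2,8}. Points covered: [0, 1, 2, 3, 4, 5, 6, 7, 8].
  Class 2 (3 blocks): {0,1,4}; {3,6,8}; {2,5,7}. Points covered: [0, 1, 2, 3, 4, 5, 6, 7, 8].
All classes full (size 3)? YES. All classes cover every point? YES.
Resolvable? YES.

YES


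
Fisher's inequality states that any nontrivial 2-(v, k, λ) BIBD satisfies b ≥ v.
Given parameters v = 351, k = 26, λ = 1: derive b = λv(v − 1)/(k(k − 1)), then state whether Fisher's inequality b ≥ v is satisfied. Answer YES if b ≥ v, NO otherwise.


b = λv(v − 1)/(k(k − 1)) = 1·351·350/(26·25) = 122850/650 = 189.
Compare with v = 351: b < v, so Fisher's inequality fails.

NO


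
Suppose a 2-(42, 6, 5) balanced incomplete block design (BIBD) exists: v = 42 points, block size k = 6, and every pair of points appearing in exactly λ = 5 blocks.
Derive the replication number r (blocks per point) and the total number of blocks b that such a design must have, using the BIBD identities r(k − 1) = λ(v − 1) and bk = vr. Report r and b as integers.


Any 2-(v, k, λ) BIBD satisfies two necessary conditions:
  (i)  Each point sits in r blocks, and counting incidences through any fixed point gives r(k − 1) = λ(v − 1), so r = λ(v − 1)/(k − 1).
  (ii) Total incidences bk = vr, so b = vr/k.
Step 1: r = λ(v − 1)/(k − 1) = 5·(42 − 1)/(6 − 1) = 5·41/5 = 205/5 = 41.
Step 2: b = vr/k = 42·41/6 = 1722/6 = 287.
Check integrality: r = 41 ∈ Z ✓, b = 287 ∈ Z ✓.
(These identities are necessary conditions: they determine r and b for any design with these parameters, but do not by themselves prove that one exists.)

r = 41, b = 287.


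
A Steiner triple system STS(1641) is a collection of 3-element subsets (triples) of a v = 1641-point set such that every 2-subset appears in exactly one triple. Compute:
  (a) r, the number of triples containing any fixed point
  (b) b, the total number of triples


An STS(v) is a 2-(v, 3, 1) BIBD: block size k = 3, λ = 1.
Replication: r(k − 1) = λ(v − 1) ⇒ r·2 = 1641 − 1 = 1640 ⇒ r = 820.
Block count: b = v(v − 1)/6 = 1641·1640/6 = 2691240/6 = 448540.

r = 820, b = 448540.


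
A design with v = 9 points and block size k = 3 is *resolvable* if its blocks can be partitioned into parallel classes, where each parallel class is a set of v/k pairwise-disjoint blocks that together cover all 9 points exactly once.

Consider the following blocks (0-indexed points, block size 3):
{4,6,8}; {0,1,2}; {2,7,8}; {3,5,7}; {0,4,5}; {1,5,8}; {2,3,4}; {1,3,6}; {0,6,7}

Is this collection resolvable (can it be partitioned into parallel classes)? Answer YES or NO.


v = 9, block size k = 3, number of blocks = 9.
For resolvability, blocks must partition into parallel classes of size v/k = 3.
Total blocks must therefore be a multiple of 3: 9 = 3·3 + 0 ⇒ divisible ✓.
Greedy packing gives 3 candidate class(es). Each should be a full parallel class (size 3, covers all 9 points).
  Class 1 (3 blocks): {4,6,8}; {0,1,2}; {3,5,7}. Points covered: [0, 1, 2, 3, 4, 5, 6, 7, 8].
  Class 2 (3 blocks): {2,7,8}; {0,4,5}; {1,3,6}. Points covered: [0, 1, 2, 3, 4, 5, 6, 7, 8].
  Class 3 (3 blocks): {1,5,8}; {2,3,4}; {0,6,7}. Points covered: [0, 1, 2, 3, 4, 5, 6, 7, 8].
All classes full (size 3)? YES. All classes cover every point? YES.
Resolvable? YES.

YES


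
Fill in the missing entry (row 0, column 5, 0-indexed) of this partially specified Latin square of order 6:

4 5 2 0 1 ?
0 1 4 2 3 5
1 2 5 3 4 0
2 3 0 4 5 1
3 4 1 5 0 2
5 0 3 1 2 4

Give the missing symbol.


Row 0 contains symbols [0, 1, 2, 4, 5] — missing [3].
Column 5 contains symbols [0, 1, 2, 4, 5] — missing [3].
The missing symbol must appear in both missing sets; intersection = [3].
Therefore the hidden value is 3.

Missing value = 3.


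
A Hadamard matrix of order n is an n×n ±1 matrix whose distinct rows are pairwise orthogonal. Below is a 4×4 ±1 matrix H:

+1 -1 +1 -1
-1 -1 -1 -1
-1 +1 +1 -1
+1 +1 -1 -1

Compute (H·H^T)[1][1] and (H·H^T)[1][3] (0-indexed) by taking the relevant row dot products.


Row 1 of H: [-1, -1, -1, -1].
Row 3 of H: [1, 1, -1, -1].
(H·H^T)[1][1] = Σ_j H[1][j]·H[1][j] = (-1)² + (-1)² + (-1)² + (-1)² = 1 + 1 + 1 + 1 = 4.
(H·H^T)[1][3] = Σ_j H[1][j]·H[3][j] = (-1)·(1) + (-1)·(1) + (-1)·(-1) + (-1)·(-1) = -1 + -1 + 1 + 1 = 0.
So rows 1 and 3 are orthogonal; the diagonal entry equals n = 4.

(1,1) entry = 4; (1,3) entry = 0.
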